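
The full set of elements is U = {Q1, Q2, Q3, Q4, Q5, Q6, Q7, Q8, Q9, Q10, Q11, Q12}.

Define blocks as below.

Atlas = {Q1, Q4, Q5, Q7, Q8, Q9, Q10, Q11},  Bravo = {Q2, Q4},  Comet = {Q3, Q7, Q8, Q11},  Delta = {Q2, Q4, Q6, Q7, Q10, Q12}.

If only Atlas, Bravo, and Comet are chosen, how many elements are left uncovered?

2

Union of Atlas, Bravo, Comet = {Q1, Q2, Q3, Q4, Q5, Q7, Q8, Q9, Q10, Q11}.
Not covered: Q6, Q12 — 2 elements.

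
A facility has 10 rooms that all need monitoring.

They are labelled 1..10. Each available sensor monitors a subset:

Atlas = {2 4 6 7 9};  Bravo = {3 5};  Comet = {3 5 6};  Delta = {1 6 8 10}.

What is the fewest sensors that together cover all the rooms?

3

Take {Atlas, Bravo, Delta}. Their union is {1, 2, 3, 4, 5, 6, 7, 8, 9, 10}, which is all 10 rooms.
Only Delta contains 1, so Delta is forced; the remaining 6 rooms need at least 2 more sensors (each remaining sensor adds at most 4) — so at least 3 sensors are needed, and 3 is optimal.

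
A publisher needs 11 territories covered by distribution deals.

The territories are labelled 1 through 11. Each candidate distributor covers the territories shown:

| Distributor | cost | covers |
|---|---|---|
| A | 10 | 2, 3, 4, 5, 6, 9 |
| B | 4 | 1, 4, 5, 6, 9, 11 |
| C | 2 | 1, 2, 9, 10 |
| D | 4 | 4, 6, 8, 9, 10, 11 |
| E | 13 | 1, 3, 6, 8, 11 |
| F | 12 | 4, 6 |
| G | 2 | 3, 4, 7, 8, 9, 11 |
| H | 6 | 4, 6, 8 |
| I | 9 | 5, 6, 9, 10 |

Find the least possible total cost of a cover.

B, C, G together cover every territory (B ∪ C ∪ G = {1, 2, 3, 4, 5, 6, 7, 8, 9, 10, 11}); total cost 4 + 2 + 2 = 8.
No covering selection has total cost below 8.

8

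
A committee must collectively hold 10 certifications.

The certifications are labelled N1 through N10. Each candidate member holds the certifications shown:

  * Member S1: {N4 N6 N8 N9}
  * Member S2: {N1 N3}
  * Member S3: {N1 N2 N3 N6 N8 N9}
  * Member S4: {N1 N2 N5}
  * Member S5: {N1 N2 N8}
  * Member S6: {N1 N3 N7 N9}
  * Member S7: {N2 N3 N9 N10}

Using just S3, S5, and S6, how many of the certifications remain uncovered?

3

Union of S3, S5, S6 = {N1, N2, N3, N6, N7, N8, N9}.
Not covered: N4, N5, N10 — 3 certifications.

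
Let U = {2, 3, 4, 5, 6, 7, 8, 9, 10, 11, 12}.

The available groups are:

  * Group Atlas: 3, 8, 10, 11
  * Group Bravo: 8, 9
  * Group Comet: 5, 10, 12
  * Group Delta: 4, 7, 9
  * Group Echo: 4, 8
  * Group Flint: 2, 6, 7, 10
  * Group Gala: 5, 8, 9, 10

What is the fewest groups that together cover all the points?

4

Atlas and Comet and Delta and Flint together: Atlas ∪ Comet ∪ Delta ∪ Flint = {2, 3, 4, 5, 6, 7, 8, 9, 10, 11, 12} — every point is covered.
Only Flint contains 2, so Flint is forced; the remaining 7 points need at least 3 more groups (each remaining group adds at most 3) — so at least 4 groups are needed, and 4 is optimal.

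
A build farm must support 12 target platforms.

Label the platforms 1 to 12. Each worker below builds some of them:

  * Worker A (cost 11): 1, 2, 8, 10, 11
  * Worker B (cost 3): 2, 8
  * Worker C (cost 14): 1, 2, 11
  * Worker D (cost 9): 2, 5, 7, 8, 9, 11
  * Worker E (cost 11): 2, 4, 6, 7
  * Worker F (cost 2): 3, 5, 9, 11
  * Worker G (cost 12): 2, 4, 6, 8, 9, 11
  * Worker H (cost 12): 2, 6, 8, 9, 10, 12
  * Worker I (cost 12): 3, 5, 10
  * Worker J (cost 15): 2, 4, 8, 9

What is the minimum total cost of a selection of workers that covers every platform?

A, E, F, H together cover every platform (A ∪ E ∪ F ∪ H = {1, 2, 3, 4, 5, 6, 7, 8, 9, 10, 11, 12}); total cost 11 + 11 + 2 + 12 = 36.
The greedy pick F, B, E, A, H costs 39; no covering selection beats 36.

36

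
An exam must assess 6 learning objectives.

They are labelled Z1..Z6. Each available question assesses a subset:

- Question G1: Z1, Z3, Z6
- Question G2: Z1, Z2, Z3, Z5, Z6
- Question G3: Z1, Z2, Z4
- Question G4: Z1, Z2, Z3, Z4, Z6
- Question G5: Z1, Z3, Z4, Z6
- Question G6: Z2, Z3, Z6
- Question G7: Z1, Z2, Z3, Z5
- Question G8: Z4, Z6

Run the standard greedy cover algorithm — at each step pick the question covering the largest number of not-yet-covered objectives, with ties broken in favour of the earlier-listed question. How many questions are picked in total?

Greedy: pick G2 (covers 5 new) → pick G3 (covers 1 new). Total picks: 2.

2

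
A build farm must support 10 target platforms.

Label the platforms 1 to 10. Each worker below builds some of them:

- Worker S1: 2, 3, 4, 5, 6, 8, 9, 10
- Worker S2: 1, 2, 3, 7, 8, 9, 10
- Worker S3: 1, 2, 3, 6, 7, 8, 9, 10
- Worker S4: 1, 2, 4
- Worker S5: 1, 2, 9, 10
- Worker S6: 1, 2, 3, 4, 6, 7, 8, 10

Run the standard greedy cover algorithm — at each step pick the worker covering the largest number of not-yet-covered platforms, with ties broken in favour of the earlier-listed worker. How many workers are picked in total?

2

Greedy: pick S1 (covers 8 new) → pick S2 (covers 2 new). Total picks: 2.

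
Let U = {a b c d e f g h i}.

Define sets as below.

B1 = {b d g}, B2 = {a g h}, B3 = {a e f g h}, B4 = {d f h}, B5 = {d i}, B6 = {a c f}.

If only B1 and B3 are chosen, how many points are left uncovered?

2

Union of B1, B3 = {a, b, d, e, f, g, h}.
Not covered: c, i — 2 points.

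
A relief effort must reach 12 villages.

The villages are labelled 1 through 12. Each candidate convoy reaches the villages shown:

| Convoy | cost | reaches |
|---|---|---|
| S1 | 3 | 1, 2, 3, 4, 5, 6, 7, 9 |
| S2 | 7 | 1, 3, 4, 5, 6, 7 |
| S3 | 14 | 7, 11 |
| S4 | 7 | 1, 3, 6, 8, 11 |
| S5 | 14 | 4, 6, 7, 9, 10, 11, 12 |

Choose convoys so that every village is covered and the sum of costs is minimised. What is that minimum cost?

S1, S4, S5 together cover every village (S1 ∪ S4 ∪ S5 = {1, 2, 3, 4, 5, 6, 7, 8, 9, 10, 11, 12}); total cost 3 + 7 + 14 = 24.
No covering selection has total cost below 24.

24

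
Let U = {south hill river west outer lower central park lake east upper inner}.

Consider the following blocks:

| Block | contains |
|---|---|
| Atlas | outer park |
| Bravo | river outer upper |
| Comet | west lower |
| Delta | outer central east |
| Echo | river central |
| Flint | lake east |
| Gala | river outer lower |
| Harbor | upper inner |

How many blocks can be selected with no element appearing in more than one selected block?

Atlas, Comet, Echo, Flint, Harbor are pairwise disjoint (Atlas={outer,park}; Comet={west,lower}; Echo={river,central}; Flint={lake,east}; Harbor={upper,inner}).
Every remaining block overlaps one of these, and no 6 of the listed blocks are pairwise disjoint, so 5 is the maximum.

5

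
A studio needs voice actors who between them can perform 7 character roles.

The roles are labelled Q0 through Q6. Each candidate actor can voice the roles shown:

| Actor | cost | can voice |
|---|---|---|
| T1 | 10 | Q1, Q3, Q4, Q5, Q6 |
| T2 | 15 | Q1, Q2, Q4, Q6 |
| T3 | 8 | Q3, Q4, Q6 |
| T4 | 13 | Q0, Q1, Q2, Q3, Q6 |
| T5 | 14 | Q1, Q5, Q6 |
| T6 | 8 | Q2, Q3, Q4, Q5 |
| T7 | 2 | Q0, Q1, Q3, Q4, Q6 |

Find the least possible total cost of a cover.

T6, T7 together cover every role (T6 ∪ T7 = {Q0, Q1, Q2, Q3, Q4, Q5, Q6}); total cost 8 + 2 = 10.
No covering selection has total cost below 10.

10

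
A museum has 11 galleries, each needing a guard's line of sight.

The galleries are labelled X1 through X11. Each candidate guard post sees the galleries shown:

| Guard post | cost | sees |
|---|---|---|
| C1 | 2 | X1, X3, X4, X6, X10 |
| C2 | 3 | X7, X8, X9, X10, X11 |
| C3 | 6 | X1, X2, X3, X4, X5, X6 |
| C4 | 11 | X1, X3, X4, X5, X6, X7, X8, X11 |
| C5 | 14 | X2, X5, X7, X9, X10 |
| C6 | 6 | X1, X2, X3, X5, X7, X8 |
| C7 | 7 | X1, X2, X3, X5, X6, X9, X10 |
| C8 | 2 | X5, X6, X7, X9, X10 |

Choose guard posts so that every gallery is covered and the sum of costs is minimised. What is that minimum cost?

C2, C3 together cover every gallery (C2 ∪ C3 = {X1, X2, X3, X4, X5, X6, X7, X8, X9, X10, X11}); total cost 3 + 6 = 9.
The greedy pick C1, C8, C2, C3 costs 13; no covering selection beats 9.

9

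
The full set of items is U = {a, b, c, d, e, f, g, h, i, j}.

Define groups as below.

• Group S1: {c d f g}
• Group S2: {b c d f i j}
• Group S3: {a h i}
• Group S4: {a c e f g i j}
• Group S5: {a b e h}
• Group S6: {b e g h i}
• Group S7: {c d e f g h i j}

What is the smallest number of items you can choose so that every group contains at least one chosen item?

2

The 2 items {f, h} hit every group.
The groups S1, S3 are pairwise disjoint, so any hitting set needs a separate item for each — at least 2. Hence 2 is optimal.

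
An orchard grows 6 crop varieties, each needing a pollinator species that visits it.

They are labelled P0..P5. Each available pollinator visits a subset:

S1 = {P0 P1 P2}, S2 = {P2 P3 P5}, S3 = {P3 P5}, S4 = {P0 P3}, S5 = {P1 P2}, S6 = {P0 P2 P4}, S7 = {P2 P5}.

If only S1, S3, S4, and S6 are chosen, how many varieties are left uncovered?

0

Union of S1, S3, S4, S6 = {P0, P1, P2, P3, P4, P5} — that's every variety, so 0 are uncovered.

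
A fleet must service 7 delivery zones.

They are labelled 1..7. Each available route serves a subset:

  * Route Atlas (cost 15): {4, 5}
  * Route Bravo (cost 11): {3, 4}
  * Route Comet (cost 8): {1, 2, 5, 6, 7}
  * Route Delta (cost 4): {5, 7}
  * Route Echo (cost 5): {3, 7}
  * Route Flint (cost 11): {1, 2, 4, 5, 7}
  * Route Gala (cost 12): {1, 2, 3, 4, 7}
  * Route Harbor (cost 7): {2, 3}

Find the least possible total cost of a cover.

Bravo, Comet together cover every zone (Bravo ∪ Comet = {1, 2, 3, 4, 5, 6, 7}); total cost 11 + 8 = 19.
The greedy pick Comet, Echo, Bravo costs 24; no covering selection beats 19.

19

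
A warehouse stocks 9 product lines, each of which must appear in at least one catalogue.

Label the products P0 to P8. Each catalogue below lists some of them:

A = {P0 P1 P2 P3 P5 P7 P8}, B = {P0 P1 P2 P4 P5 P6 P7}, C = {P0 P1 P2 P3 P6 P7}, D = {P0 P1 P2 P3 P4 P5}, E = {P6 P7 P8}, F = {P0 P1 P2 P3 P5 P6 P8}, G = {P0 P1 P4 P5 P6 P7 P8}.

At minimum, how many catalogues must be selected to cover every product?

2

C and G together: C ∪ G = {P0, P1, P2, P3, P4, P5, P6, P7, P8} — every product is covered.
No single catalogue has all 9 products (the largest, A, has 7), so 2 is optimal.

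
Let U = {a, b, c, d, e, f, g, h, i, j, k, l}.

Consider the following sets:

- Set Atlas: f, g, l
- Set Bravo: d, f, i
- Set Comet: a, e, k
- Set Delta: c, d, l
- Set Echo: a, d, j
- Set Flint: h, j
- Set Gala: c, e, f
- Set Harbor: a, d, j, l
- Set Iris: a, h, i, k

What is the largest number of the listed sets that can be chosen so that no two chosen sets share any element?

Comet, Delta, Flint are pairwise disjoint (Comet={a,e,k}; Delta={c,d,l}; Flint={h,j}).
Every remaining set overlaps one of these, and no 4 of the listed sets are pairwise disjoint, so 3 is the maximum.

3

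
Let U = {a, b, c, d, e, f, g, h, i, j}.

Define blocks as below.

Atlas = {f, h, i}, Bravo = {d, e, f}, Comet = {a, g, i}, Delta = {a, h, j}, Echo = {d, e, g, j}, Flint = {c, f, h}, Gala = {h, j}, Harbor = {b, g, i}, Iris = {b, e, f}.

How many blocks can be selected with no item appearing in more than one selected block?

3

Comet, Gala, Iris are pairwise disjoint (Comet={a,g,i}; Gala={h,j}; Iris={b,e,f}).
Every remaining block overlaps one of these, and no 4 of the listed blocks are pairwise disjoint, so 3 is the maximum.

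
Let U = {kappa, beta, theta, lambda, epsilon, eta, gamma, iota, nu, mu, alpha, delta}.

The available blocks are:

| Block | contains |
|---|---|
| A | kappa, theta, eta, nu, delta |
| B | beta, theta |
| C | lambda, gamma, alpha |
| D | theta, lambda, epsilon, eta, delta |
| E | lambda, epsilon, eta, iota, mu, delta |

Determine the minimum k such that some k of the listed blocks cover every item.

Take {A, B, C, E}. Their union is {kappa, beta, theta, lambda, epsilon, eta, gamma, iota, nu, mu, alpha, delta}, which is all 12 items.
No 3 of the 5 blocks cover everything (all 10 combinations miss at least one item), so 4 is optimal.

4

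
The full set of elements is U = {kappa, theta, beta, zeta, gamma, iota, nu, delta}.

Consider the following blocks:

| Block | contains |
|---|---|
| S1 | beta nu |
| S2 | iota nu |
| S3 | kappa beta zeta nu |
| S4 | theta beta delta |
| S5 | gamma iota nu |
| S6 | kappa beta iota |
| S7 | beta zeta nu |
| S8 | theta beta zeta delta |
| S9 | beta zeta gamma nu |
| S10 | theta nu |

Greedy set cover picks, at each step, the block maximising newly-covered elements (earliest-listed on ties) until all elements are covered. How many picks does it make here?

3

Greedy: pick S3 (covers 4 new) → pick S4 (covers 2 new) → pick S5 (covers 2 new). Total picks: 3.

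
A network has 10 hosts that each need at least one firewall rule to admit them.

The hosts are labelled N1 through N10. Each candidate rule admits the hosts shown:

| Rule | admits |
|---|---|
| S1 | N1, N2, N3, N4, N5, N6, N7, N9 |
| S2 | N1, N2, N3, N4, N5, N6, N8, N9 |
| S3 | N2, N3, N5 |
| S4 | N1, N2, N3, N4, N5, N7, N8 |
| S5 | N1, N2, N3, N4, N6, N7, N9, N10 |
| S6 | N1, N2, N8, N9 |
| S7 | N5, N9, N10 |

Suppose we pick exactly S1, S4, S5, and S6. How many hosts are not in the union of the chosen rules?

Union of S1, S4, S5, S6 = {N1, N2, N3, N4, N5, N6, N7, N8, N9, N10} — that's every host, so 0 are uncovered.

0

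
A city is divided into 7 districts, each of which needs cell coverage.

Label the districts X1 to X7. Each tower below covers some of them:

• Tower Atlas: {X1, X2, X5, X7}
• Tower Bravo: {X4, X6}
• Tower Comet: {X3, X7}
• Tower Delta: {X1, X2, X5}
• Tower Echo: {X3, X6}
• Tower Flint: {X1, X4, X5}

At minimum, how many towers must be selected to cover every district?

Bravo and Comet and Delta together: Bravo ∪ Comet ∪ Delta = {X1, X2, X3, X4, X5, X6, X7} — every district is covered.
No 2 of the 6 towers cover everything (all 15 combinations miss at least one district), so 3 is optimal.

3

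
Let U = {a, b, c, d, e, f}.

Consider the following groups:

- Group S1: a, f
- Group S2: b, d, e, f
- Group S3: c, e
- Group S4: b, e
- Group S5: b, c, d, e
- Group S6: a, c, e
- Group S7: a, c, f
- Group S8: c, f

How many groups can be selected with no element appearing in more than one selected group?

2

S4, S8 are pairwise disjoint (S4={b,e}; S8={c,f}).
Every remaining group overlaps one of these, and no 3 of the listed groups are pairwise disjoint, so 2 is the maximum.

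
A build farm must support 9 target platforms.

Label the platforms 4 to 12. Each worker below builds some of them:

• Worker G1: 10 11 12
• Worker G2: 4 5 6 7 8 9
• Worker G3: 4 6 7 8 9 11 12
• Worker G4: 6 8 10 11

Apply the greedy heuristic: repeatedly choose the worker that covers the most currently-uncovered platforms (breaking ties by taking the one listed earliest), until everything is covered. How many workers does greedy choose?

Greedy: pick G3 (covers 7 new) → pick G1 (covers 1 new) → pick G2 (covers 1 new). Total picks: 3.
(The true minimum cover uses only 2 workers, so greedy is not optimal here.)

3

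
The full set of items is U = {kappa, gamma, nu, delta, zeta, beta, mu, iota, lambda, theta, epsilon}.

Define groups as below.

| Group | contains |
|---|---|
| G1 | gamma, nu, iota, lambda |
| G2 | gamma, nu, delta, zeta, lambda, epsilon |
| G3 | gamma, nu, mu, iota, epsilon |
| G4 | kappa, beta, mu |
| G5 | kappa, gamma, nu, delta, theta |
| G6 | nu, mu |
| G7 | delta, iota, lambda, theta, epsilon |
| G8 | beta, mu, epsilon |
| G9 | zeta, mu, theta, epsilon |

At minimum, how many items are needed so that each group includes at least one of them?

3

H = {kappa, nu, epsilon} meets every group (each contains at least one member of H), and |H| = 3.
No choice of 2 items meets every group, so 3 is the minimum.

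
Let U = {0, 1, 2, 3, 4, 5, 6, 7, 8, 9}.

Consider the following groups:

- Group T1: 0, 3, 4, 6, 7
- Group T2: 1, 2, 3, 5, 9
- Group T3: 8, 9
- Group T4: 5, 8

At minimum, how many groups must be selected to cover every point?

3

T1, T2, and T4 cover everything between them: the union {0, 1, 2, 3, 4, 5, 6, 7, 8, 9} is all of U.
Only T1 contains 0, so T1 is forced; the remaining 5 points need at least 2 more groups (each remaining group adds at most 4) — so at least 3 groups are needed, and 3 is optimal.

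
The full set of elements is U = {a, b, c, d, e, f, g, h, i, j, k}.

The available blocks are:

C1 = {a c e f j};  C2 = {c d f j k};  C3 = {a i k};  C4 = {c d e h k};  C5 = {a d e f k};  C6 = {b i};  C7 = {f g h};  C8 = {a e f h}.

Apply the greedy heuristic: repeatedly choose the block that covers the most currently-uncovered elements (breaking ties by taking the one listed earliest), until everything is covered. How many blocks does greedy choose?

Greedy: pick C1 (covers 5 new) → pick C4 (covers 3 new) → pick C6 (covers 2 new) → pick C7 (covers 1 new). Total picks: 4.

4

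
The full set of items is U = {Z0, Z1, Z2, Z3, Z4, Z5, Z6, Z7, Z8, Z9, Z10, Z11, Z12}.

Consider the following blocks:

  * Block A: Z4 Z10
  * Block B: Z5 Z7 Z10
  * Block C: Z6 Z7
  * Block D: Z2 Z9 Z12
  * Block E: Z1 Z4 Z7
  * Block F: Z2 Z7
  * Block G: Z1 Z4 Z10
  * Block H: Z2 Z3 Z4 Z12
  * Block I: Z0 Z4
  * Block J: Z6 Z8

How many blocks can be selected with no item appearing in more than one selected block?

4

B, D, I, J are pairwise disjoint (B={Z5,Z7,Z10}; D={Z2,Z9,Z12}; I={Z0,Z4}; J={Z6,Z8}).
Every remaining block overlaps one of these, and no 5 of the listed blocks are pairwise disjoint, so 4 is the maximum.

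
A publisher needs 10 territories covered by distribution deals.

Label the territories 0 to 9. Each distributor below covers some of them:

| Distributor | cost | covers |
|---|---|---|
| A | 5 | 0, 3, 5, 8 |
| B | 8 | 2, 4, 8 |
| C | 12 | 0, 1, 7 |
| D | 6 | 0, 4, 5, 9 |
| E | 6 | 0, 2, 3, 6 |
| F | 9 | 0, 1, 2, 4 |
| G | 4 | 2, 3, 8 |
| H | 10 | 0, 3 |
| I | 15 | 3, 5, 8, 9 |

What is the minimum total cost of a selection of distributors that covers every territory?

28

C, D, E, G together cover every territory (C ∪ D ∪ E ∪ G = {0, 1, 2, 3, 4, 5, 6, 7, 8, 9}); total cost 12 + 6 + 6 + 4 = 28.
The greedy pick A, D, E, C costs 29; no covering selection beats 28.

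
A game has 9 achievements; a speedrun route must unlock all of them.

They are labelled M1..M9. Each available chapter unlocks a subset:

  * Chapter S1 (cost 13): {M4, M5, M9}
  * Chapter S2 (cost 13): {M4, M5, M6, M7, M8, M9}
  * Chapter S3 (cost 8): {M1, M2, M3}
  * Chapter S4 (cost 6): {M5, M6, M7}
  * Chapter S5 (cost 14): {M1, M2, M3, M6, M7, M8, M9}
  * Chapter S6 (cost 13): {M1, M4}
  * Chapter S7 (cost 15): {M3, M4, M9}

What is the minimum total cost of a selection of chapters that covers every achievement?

S2, S3 together cover every achievement (S2 ∪ S3 = {M1, M2, M3, M4, M5, M6, M7, M8, M9}); total cost 13 + 8 = 21.
The greedy pick S4, S3, S2 costs 27; no covering selection beats 21.

21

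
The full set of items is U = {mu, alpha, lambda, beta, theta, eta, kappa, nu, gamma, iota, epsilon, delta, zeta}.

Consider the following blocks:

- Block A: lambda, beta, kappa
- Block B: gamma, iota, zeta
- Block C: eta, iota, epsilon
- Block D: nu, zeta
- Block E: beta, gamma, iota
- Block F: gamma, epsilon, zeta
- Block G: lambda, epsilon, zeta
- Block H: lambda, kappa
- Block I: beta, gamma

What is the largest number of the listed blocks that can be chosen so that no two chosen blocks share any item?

C, D, H, I are pairwise disjoint (C={eta,iota,epsilon}; D={nu,zeta}; H={lambda,kappa}; I={beta,gamma}).
Every remaining block overlaps one of these, and no 5 of the listed blocks are pairwise disjoint, so 4 is the maximum.

4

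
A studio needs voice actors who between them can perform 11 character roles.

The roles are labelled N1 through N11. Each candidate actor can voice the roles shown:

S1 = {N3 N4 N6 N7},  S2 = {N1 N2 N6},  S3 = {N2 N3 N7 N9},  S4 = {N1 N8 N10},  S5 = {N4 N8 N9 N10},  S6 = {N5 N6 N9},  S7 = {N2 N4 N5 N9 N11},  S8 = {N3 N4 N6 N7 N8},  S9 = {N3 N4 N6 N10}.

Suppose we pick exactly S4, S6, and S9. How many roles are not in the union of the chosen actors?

3

Union of S4, S6, S9 = {N1, N3, N4, N5, N6, N8, N9, N10}.
Not covered: N2, N7, N11 — 3 roles.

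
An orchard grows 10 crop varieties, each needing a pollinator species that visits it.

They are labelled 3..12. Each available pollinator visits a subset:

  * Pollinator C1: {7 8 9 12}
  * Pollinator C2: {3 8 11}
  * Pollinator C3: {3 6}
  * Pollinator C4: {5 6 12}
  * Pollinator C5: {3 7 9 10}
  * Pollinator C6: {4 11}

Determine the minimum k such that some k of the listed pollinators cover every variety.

4

Take {C2, C4, C5, C6}. Their union is {3, 4, 5, 6, 7, 8, 9, 10, 11, 12}, which is all 10 varieties.
No 3 of the 6 pollinators cover everything (all 20 combinations miss at least one variety), so 4 is optimal.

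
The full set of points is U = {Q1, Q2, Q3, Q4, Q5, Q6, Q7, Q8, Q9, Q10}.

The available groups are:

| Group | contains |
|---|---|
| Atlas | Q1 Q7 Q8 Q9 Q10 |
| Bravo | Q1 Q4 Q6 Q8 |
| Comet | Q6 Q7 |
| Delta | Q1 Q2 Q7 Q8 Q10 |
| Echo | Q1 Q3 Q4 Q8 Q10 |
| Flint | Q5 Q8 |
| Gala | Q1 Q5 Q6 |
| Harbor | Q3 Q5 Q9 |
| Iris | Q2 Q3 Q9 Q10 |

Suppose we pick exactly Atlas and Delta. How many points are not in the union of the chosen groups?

Union of Atlas, Delta = {Q1, Q2, Q7, Q8, Q9, Q10}.
Not covered: Q3, Q4, Q5, Q6 — 4 points.

4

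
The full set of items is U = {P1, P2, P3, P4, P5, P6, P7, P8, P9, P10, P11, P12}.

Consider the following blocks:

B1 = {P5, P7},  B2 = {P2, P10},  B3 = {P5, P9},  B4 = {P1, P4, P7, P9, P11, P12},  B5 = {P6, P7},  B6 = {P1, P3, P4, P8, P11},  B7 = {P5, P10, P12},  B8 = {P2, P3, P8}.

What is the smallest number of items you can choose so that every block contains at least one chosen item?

4

Take H = {P7, P8, P9, P10}. Each listed block contains at least one of these, so H is a hitting set of size 4.
The blocks B2, B3, B5, B6 are pairwise disjoint, so any hitting set needs a separate item for each — at least 4. Hence 4 is optimal.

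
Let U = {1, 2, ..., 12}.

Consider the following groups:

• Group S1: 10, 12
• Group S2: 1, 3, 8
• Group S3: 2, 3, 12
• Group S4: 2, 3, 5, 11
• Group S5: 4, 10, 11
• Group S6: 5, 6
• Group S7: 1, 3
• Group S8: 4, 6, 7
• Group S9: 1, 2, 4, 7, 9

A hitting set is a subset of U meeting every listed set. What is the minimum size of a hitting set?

4

Take H = {1, 6, 11, 12}. Each listed group contains at least one of these, so H is a hitting set of size 4.
No choice of 3 points meets every group, so 4 is the minimum.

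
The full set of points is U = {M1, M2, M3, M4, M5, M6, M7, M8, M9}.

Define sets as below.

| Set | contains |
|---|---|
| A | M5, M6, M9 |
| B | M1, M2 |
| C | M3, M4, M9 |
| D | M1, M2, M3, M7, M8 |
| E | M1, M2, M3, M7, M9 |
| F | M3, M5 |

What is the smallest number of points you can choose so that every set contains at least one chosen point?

H = {M2, M5, M9} meets every set (each contains at least one member of H), and |H| = 3.
No choice of 2 points meets every set, so 3 is the minimum.

3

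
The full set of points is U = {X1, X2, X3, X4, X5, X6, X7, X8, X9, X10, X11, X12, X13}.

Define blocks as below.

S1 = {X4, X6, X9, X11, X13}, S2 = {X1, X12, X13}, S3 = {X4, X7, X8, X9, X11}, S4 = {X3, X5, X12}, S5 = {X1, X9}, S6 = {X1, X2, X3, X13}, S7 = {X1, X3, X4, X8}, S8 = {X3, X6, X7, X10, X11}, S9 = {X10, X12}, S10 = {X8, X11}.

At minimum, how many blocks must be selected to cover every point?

S3, S4, S6, and S8 cover everything between them: the union {X1, X2, X3, X4, X5, X6, X7, X8, X9, X10, X11, X12, X13} is all of U.
No 3 of the 10 blocks cover everything (all 120 combinations miss at least one point), so 4 is optimal.

4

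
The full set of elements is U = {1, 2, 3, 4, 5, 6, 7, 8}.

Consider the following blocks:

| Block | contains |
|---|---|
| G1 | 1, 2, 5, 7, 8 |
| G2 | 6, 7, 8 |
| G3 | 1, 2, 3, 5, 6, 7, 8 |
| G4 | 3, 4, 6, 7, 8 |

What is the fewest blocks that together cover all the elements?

2

G1 and G4 together: G1 ∪ G4 = {1, 2, 3, 4, 5, 6, 7, 8} — every element is covered.
No single block has all 8 elements (the largest, G3, has 7), so 2 is optimal.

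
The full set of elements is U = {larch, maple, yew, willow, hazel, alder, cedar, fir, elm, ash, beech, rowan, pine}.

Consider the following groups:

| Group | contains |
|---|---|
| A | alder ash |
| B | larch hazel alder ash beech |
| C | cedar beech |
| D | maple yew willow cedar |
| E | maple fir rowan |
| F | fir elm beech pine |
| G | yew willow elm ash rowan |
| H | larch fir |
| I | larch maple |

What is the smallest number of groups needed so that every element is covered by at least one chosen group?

4

B, D, F, and G cover everything between them: the union {larch, maple, yew, willow, hazel, alder, cedar, fir, elm, ash, beech, rowan, pine} is all of U.
Only F contains pine, so F is forced; the remaining 9 elements need at least 3 more groups (each remaining group adds at most 4) — so at least 4 groups are needed, and 4 is optimal.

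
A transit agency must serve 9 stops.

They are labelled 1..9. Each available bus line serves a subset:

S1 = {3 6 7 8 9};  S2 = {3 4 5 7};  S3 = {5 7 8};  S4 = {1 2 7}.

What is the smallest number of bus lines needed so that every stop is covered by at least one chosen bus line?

3

S1 and S2 and S4 together: S1 ∪ S2 ∪ S4 = {1, 2, 3, 4, 5, 6, 7, 8, 9} — every stop is covered.
Only S4 contains 1, so S4 is forced; the remaining 6 stops need at least 2 more bus lines (each remaining bus line adds at most 4) — so at least 3 bus lines are needed, and 3 is optimal.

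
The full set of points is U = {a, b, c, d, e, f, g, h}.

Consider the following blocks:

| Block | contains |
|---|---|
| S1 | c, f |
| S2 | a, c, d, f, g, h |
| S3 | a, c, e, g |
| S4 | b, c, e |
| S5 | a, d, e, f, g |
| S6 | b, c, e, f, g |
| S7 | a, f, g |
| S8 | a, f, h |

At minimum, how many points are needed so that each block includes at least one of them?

T = {e, f} meets every block (each contains at least one member of T), and |T| = 2.
The blocks S4, S8 are pairwise disjoint, so any hitting set needs a separate point for each — at least 2. Hence 2 is optimal.

2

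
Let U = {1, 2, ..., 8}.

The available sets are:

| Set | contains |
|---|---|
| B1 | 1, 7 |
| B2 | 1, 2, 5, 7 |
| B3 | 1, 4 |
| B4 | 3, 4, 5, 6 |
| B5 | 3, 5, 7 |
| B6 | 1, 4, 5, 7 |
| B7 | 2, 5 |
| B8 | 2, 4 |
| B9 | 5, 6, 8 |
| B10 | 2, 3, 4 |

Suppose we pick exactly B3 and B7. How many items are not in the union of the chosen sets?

4

Union of B3, B7 = {1, 2, 4, 5}.
Not covered: 3, 6, 7, 8 — 4 items.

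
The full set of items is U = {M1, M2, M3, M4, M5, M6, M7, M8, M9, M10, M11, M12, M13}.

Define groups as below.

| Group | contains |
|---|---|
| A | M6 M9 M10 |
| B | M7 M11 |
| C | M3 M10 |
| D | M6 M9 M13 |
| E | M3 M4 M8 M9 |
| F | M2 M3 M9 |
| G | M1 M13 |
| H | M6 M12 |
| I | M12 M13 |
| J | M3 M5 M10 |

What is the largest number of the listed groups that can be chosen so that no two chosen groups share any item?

B, C, G, H are pairwise disjoint (B={M7,M11}; C={M3,M10}; G={M1,M13}; H={M6,M12}).
Every remaining group overlaps one of these, and no 5 of the listed groups are pairwise disjoint, so 4 is the maximum.

4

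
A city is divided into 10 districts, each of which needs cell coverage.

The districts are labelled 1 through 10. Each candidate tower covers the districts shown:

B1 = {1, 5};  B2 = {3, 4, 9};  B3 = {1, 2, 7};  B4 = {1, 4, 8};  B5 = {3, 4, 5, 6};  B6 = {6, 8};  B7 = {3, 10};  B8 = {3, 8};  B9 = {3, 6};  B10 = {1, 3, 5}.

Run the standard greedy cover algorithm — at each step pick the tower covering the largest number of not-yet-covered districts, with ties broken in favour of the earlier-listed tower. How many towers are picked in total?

5

Greedy: pick B5 (covers 4 new) → pick B3 (covers 3 new) → pick B2 (covers 1 new) → pick B4 (covers 1 new) → pick B7 (covers 1 new). Total picks: 5.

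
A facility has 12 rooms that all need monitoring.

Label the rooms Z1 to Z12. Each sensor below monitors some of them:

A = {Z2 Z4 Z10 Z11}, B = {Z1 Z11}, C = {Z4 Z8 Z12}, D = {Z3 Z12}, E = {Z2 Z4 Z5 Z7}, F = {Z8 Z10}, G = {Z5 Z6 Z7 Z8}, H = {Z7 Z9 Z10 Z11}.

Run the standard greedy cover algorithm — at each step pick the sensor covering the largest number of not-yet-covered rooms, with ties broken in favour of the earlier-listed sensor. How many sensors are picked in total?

5

Greedy: pick A (covers 4 new) → pick G (covers 4 new) → pick D (covers 2 new) → pick B (covers 1 new) → pick H (covers 1 new). Total picks: 5.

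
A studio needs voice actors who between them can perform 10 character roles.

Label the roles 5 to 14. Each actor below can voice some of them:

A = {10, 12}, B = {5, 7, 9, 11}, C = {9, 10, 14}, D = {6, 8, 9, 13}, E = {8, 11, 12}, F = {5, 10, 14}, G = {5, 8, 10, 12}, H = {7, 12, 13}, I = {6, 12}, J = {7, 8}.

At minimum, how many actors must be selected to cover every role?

Take {B, D, F, G}. Their union is {5, 6, 7, 8, 9, 10, 11, 12, 13, 14}, which is all 10 roles.
No 3 of the 10 actors cover everything (all 120 combinations miss at least one role), so 4 is optimal.

4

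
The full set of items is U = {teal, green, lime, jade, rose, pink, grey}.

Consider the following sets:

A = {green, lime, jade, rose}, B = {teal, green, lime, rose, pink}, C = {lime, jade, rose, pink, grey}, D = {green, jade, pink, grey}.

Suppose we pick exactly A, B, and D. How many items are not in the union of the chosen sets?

0

Union of A, B, D = {teal, green, lime, jade, rose, pink, grey} — that's every item, so 0 are uncovered.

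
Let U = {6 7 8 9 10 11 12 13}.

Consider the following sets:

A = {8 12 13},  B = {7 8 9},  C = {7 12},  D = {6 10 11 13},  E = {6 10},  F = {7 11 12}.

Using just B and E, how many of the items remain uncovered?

Union of B, E = {6, 7, 8, 9, 10}.
Not covered: 11, 12, 13 — 3 items.

3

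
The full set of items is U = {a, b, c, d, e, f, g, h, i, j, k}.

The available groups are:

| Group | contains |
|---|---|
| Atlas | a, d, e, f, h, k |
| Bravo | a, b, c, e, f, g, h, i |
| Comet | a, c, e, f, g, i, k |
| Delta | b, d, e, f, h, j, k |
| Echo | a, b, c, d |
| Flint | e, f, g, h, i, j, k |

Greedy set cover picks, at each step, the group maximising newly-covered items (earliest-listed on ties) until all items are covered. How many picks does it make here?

2

Greedy: pick Bravo (covers 8 new) → pick Delta (covers 3 new). Total picks: 2.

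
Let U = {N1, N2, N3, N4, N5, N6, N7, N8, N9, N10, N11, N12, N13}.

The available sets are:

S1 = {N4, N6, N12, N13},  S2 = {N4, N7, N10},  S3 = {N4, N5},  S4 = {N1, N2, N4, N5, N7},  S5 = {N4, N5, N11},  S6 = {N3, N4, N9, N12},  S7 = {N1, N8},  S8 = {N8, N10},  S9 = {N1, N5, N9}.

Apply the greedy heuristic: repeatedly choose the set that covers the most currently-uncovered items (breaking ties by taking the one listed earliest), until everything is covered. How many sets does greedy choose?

5

Greedy: pick S4 (covers 5 new) → pick S1 (covers 3 new) → pick S6 (covers 2 new) → pick S8 (covers 2 new) → pick S5 (covers 1 new). Total picks: 5.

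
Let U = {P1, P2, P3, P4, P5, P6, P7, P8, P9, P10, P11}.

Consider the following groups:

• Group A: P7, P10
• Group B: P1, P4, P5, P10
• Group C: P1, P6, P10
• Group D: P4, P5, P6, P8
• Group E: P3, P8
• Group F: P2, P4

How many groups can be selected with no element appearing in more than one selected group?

3

C, E, F are pairwise disjoint (C={P1,P6,P10}; E={P3,P8}; F={P2,P4}).
Every remaining group overlaps one of these, and no 4 of the listed groups are pairwise disjoint, so 3 is the maximum.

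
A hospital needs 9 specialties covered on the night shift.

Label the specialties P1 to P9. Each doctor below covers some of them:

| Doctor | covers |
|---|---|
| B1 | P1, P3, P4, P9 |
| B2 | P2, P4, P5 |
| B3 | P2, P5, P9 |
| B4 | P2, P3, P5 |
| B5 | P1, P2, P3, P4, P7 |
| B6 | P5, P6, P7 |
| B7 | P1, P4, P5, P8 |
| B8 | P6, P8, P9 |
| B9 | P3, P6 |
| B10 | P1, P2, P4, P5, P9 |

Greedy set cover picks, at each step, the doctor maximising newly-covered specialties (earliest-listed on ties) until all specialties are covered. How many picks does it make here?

Greedy: pick B5 (covers 5 new) → pick B8 (covers 3 new) → pick B2 (covers 1 new). Total picks: 3.

3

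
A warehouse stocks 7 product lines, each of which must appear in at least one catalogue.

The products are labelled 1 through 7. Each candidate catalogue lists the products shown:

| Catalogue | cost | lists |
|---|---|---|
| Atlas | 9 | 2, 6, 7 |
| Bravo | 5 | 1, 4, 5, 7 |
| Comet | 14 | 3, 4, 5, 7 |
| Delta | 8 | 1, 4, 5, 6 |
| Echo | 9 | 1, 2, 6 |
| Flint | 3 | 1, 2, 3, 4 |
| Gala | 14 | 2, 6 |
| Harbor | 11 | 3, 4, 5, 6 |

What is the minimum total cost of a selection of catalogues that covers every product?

Bravo, Delta, Flint together cover every product (Bravo ∪ Delta ∪ Flint = {1, 2, 3, 4, 5, 6, 7}); total cost 5 + 8 + 3 = 16.
No covering selection has total cost below 16.

16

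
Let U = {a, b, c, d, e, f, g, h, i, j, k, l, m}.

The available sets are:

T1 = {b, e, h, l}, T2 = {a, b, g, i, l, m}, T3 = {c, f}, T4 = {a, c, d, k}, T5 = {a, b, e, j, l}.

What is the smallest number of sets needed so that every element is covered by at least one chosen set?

5

T1, T2, T3, T4, and T5 cover everything between them: the union {a, b, c, d, e, f, g, h, i, j, k, l, m} is all of U.
No 4 of the 5 sets cover everything (all 5 combinations miss at least one element), so 5 is optimal.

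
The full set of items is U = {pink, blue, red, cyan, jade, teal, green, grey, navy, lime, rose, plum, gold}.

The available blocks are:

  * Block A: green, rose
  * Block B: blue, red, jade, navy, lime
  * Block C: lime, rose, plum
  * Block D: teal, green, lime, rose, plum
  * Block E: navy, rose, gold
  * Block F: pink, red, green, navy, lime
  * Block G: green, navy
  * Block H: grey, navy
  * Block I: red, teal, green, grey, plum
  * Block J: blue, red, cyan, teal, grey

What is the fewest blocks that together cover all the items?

B, D, E, F, and J cover everything between them: the union {pink, blue, red, cyan, jade, teal, green, grey, navy, lime, rose, plum, gold} is all of U.
No 4 of the 10 blocks cover everything (all 210 combinations miss at least one item), so 5 is optimal.

5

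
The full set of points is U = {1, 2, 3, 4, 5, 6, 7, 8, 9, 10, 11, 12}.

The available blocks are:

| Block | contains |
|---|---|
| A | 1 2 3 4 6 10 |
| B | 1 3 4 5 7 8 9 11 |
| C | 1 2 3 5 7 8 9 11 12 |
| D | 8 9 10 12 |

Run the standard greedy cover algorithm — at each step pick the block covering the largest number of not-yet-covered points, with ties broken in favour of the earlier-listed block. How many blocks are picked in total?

2

Greedy: pick C (covers 9 new) → pick A (covers 3 new). Total picks: 2.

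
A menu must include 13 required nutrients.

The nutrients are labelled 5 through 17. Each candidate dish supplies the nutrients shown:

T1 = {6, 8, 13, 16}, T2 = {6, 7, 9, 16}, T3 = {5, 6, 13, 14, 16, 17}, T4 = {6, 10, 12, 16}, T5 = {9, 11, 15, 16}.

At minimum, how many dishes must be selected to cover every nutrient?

T1 and T2 and T3 and T4 and T5 together: T1 ∪ T2 ∪ T3 ∪ T4 ∪ T5 = {5, 6, 7, 8, 9, 10, 11, 12, 13, 14, 15, 16, 17} — every nutrient is covered.
No 4 of the 5 dishes cover everything (all 5 combinations miss at least one nutrient), so 5 is optimal.

5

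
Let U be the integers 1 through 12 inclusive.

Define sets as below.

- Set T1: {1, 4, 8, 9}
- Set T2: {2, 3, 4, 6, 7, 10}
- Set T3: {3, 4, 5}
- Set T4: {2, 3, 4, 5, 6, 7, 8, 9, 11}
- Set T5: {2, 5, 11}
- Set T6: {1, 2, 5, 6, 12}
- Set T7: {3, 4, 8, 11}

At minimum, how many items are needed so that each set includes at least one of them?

2

H = {4, 5} meets every set (each contains at least one member of H), and |H| = 2.
The sets T6, T7 are pairwise disjoint, so any hitting set needs a separate item for each — at least 2. Hence 2 is optimal.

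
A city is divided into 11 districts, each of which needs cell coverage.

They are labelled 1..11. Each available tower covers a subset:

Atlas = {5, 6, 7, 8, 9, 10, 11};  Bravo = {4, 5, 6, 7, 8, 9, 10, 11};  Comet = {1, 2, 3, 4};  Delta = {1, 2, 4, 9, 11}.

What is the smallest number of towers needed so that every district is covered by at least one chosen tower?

2

Atlas and Comet together: Atlas ∪ Comet = {1, 2, 3, 4, 5, 6, 7, 8, 9, 10, 11} — every district is covered.
No single tower has all 11 districts (the largest, Bravo, has 8), so 2 is optimal.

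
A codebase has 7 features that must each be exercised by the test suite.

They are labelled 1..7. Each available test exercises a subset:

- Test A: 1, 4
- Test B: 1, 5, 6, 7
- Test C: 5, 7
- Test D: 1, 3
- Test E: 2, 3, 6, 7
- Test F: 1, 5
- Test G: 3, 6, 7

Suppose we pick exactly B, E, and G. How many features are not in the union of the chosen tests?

1

Union of B, E, G = {1, 2, 3, 5, 6, 7}.
Not covered: 4 — 1 feature.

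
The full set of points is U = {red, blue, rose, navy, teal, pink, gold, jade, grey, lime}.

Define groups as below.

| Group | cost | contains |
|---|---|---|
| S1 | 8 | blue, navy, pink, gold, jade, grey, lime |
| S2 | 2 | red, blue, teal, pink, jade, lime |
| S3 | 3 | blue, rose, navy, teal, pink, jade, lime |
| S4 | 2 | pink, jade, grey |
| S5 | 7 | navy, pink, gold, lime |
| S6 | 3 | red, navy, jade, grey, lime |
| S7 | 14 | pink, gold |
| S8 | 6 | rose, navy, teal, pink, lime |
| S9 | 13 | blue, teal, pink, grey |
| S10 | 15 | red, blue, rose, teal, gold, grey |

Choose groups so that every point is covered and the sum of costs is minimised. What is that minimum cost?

13

S3, S5, S6 together cover every point (S3 ∪ S5 ∪ S6 = {red, blue, rose, navy, teal, pink, gold, jade, grey, lime}); total cost 3 + 7 + 3 = 13.
The greedy pick S2, S3, S4, S5 costs 14; no covering selection beats 13.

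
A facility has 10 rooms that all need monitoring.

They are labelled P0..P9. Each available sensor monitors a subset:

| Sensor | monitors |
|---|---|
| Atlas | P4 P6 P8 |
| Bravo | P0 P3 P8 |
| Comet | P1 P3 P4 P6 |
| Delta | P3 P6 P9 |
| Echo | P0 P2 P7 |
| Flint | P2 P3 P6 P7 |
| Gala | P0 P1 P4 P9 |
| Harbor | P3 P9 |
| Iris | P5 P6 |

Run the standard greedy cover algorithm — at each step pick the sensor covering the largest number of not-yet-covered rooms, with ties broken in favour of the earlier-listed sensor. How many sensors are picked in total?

5

Greedy: pick Comet (covers 4 new) → pick Echo (covers 3 new) → pick Atlas (covers 1 new) → pick Delta (covers 1 new) → pick Iris (covers 1 new). Total picks: 5.
(The true minimum cover uses only 4 sensors, so greedy is not optimal here.)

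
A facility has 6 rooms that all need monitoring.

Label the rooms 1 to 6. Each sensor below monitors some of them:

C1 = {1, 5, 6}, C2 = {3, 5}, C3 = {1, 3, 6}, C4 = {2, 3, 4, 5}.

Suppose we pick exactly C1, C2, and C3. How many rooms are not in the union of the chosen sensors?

Union of C1, C2, C3 = {1, 3, 5, 6}.
Not covered: 2, 4 — 2 rooms.

2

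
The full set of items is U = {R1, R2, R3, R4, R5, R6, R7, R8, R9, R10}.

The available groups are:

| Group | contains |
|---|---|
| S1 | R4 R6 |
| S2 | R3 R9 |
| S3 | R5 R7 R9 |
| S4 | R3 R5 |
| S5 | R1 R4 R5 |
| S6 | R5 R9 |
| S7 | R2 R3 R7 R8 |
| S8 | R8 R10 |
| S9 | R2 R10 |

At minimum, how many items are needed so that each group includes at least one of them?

The 4 items {R3, R4, R9, R10} hit every group.
No choice of 3 items meets every group, so 4 is the minimum.

4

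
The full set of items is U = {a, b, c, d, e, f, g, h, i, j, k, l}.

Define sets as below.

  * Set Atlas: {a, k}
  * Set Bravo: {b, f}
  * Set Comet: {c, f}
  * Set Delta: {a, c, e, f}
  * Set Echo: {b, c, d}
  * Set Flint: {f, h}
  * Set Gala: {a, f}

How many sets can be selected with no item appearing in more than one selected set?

Atlas, Echo, Flint are pairwise disjoint (Atlas={a,k}; Echo={b,c,d}; Flint={f,h}).
Every remaining set overlaps one of these, and no 4 of the listed sets are pairwise disjoint, so 3 is the maximum.

3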